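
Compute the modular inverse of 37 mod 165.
58

gcd(37, 165) = 1, so the inverse exists.
Extended Euclidean algorithm on (165, 37):
165 = 4 × 37 + 17  ⟹  17 = (1)·165 + (-4)·37
37 = 2 × 17 + 3  ⟹  3 = (-2)·165 + (9)·37
17 = 5 × 3 + 2  ⟹  2 = (11)·165 + (-49)·37
3 = 1 × 2 + 1  ⟹  1 = (-13)·165 + (58)·37
So (58)·37 ≡ 1 (mod 165), i.e. 37^(-1) ≡ 58 (mod 165).
Check: 37 × 58 = 2146 ≡ 1 (mod 165)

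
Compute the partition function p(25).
1958

p(n) counts ways to write n as a sum of positive integers (order ignored).
Euler's pentagonal recurrence: p(k) = p(k-1) + p(k-2) - p(k-5) - p(k-7) + p(k-12) + p(k-15) - ... (offsets j(3j∓1)/2, signs ++--, p(0)=1, p(<0)=0).
DP table for k = 0..24: p(0)=1, p(1)=1, p(2)=2, p(3)=3, p(4)=5, p(5)=7, p(6)=11, p(7)=15, p(8)=22, p(9)=30, p(10)=42, p(11)=56, p(12)=77, p(13)=101, p(14)=135, p(15)=176, p(16)=231, p(17)=297, p(18)=385, p(19)=490, p(20)=627, p(21)=792, p(22)=1002, p(23)=1255, p(24)=1575.
Final step: p(25) = p(24) + p(23) - p(20) - p(18) + p(13) + p(10) - p(3)
= 1575 + 1255 - 627 - 385 + 101 + 42 - 3
= 1958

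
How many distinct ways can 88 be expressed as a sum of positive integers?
44108109

p(n) counts ways to write n as a sum of positive integers (order ignored).
Euler's pentagonal recurrence: p(k) = p(k-1) + p(k-2) - p(k-5) - p(k-7) + p(k-12) + p(k-15) - ... (offsets j(3j∓1)/2, signs ++--, p(0)=1, p(<0)=0).
DP table for k = 0..87: p(0)=1, p(1)=1, p(2)=2, p(3)=3, p(4)=5, p(5)=7, p(6)=11, p(7)=15, p(8)=22, p(9)=30, p(10)=42, p(11)=56, p(12)=77, p(13)=101, p(14)=135, p(15)=176, p(16)=231, p(17)=297, p(18)=385, p(19)=490, p(20)=627, p(21)=792, p(22)=1002, p(23)=1255, p(24)=1575, p(25)=1958, p(26)=2436, p(27)=3010, p(28)=3718, p(29)=4565, p(30)=5604, p(31)=6842, p(32)=8349, p(33)=10143, p(34)=12310, p(35)=14883, p(36)=17977, p(37)=21637, p(38)=26015, p(39)=31185, p(40)=37338, p(41)=44583, p(42)=53174, p(43)=63261, p(44)=75175, p(45)=89134, p(46)=105558, p(47)=124754, p(48)=147273, p(49)=173525, p(50)=204226, p(51)=239943, p(52)=281589, p(53)=329931, p(54)=386155, p(55)=451276, p(56)=526823, p(57)=614154, p(58)=715220, p(59)=831820, p(60)=966467, p(61)=1121505, p(62)=1300156, p(63)=1505499, p(64)=1741630, p(65)=2012558, p(66)=2323520, p(67)=2679689, p(68)=3087735, p(69)=3554345, p(70)=4087968, p(71)=4697205, p(72)=5392783, p(73)=6185689, p(74)=7089500, p(75)=8118264, p(76)=9289091, p(77)=10619863, p(78)=12132164, p(79)=13848650, p(80)=15796476, p(81)=18004327, p(82)=20506255, p(83)=23338469, p(84)=26543660, p(85)=30167357, p(86)=34262962, p(87)=38887673.
Final step: p(88) = p(87) + p(86) - p(83) - p(81) + p(76) + p(73) - p(66) - p(62) + p(53) + p(48) - p(37) - p(31) + p(18) + p(11)
= 38887673 + 34262962 - 23338469 - 18004327 + 9289091 + 6185689 - 2323520 - 1300156 + 329931 + 147273 - 21637 - 6842 + 385 + 56
= 44108109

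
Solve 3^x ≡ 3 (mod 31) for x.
1

Baby-step giant-step with step n = ⌈√31⌉ = 6.
Baby steps 3^j mod 31 (j:value) for j=0..5: 0:1, 1:3, 2:9, 3:27, 4:19, 5:26.
h = 3 is already in the table at j=1, so x = 1.
Check: 3^1 ≡ 3 (mod 31).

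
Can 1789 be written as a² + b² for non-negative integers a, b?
5² + 42² (a=5, b=42)

Factorization: 1789 = 1789
By Fermat: n is sum of two squares iff every prime p ≡ 3 (mod 4) appears to even power.
All primes ≡ 3 (mod 4) appear to even power.
Search a = 0, 1, 2, … for 1789 - a² a perfect square: first hit at a = 5: 1789 - 25 = 1764 = 42².
1789 = 5² + 42² = 25 + 1764 ✓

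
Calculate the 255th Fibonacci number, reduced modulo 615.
610

Matrix identity: Q^n = [[F_(n+1), F_n], [F_n, F_(n-1)]] with Q = [[1,1],[1,0]].
n = 255 = 11111111₂. Square-and-multiply, entries mod 615:
Q^1 = [[1,1],[1,0]]
Q^3 = (Q^1)²·Q = [[3,2],[2,1]]
Q^7 = (Q^3)²·Q = [[21,13],[13,8]]
Q^15 = (Q^7)²·Q = [[372,610],[610,377]]
Q^31 = (Q^15)²·Q = [[594,34],[34,560]]
Q^63 = (Q^31)²·Q = [[243,367],[367,491]]
Q^127 = (Q^63)²·Q = [[21,13],[13,8]]
Q^255 = (Q^127)²·Q = [[372,610],[610,377]]
F_255 mod 615 = Q^255[0][1] = 610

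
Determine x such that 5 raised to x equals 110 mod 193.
26

Baby-step giant-step with step n = ⌈√193⌉ = 14.
Baby steps 5^j mod 193 (j:value) for j=0..13: 0:1, 1:5, 2:25, 3:125, 4:46, 5:37, 6:185, 7:153, 8:186, 9:158, 10:18, 11:90, 12:64, 13:127.
Giant-step multiplier: 5^(-14) ≡ 5^(192-14) = 5^178 ≡ 162 (mod 193).
Giant steps γ_i = 110·162^i mod 193: γ_0=110, γ_1=64 (in table at j=12).
x = i·n + j = 1·14 + 12 = 26.
Check: 5^26 ≡ 110 (mod 193).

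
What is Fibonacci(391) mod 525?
34

Matrix identity: Q^n = [[F_(n+1), F_n], [F_n, F_(n-1)]] with Q = [[1,1],[1,0]].
n = 391 = 110000111₂. Square-and-multiply, entries mod 525:
Q^1 = [[1,1],[1,0]]
Q^3 = (Q^1)²·Q = [[3,2],[2,1]]
Q^6 = (Q^3)² = [[13,8],[8,5]]
Q^12 = (Q^6)² = [[233,144],[144,89]]
Q^24 = (Q^12)² = [[475,168],[168,307]]
Q^48 = (Q^24)² = [[274,126],[126,148]]
Q^97 = (Q^48)²·Q = [[274,127],[127,147]]
Q^195 = (Q^97)²·Q = [[297,380],[380,442]]
Q^391 = (Q^195)²·Q = [[504,34],[34,470]]
F_391 mod 525 = Q^391[0][1] = 34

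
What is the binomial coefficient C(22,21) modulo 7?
1

Using Lucas' theorem:
Write n=22 and k=21 in base 7:
n in base 7: [3, 1]
k in base 7: [3, 0]
C(22,21) mod 7 = ∏ C(n_i, k_i) mod 7
Digit binomials (mod 7): C(3,3) = 1; C(1,0) = 1
Product: 1 × 1 = 1 ≡ 1 (mod 7)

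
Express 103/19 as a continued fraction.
[5; 2, 2, 1, 2]

Euclidean algorithm steps:
103 = 5 × 19 + 8
19 = 2 × 8 + 3
8 = 2 × 3 + 2
3 = 1 × 2 + 1
2 = 2 × 1 + 0
Continued fraction: [5; 2, 2, 1, 2]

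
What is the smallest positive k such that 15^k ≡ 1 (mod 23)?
22

23 is prime, so ord(15) divides φ(23) = 22.
Divisors of 22: 1, 2, 11, 22.
Repeated squaring: 15^1 ≡ 15, 15^2 ≡ 18, 15^4 ≡ 2, 15^8 ≡ 4, 15^16 ≡ 16 (mod 23).
Test 15^d mod 23 for each divisor d in increasing order:
15^1 ≡ 15
15^2 ≡ 18
15^11 = 15^8·15^2·15^1 ≡ 22
15^22 = 15^16·15^4·15^2 ≡ 1  ← first divisor giving 1
The order is 22.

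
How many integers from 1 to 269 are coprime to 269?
268

269 = 269
φ(n) = n × ∏(1 - 1/p) for each prime p dividing n
φ(269) = 269 × (1 - 1/269) = 268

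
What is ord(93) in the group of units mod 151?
150

151 is prime, so ord(93) divides φ(151) = 150.
Divisors of 150: 1, 2, 3, 5, 6, 10, 15, 25, 30, 50, 75, 150.
Repeated squaring: 93^1 ≡ 93, 93^2 ≡ 42, 93^4 ≡ 103, 93^8 ≡ 39, 93^16 ≡ 11, 93^32 ≡ 121, 93^64 ≡ 145, 93^128 ≡ 36 (mod 151).
Test 93^d mod 151 for each divisor d in increasing order:
93^1 ≡ 93
93^2 ≡ 42
93^3 = 93^2·93^1 ≡ 131
93^5 = 93^4·93^1 ≡ 66
93^6 = 93^4·93^2 ≡ 98
93^10 = 93^8·93^2 ≡ 128
93^15 = 93^8·93^4·93^2·93^1 ≡ 143
93^25 = 93^16·93^8·93^1 ≡ 33
93^30 = 93^16·93^8·93^4·93^2 ≡ 64
93^50 = 93^32·93^16·93^2 ≡ 32
93^75 = 93^64·93^8·93^2·93^1 ≡ 150
93^150 = 93^128·93^16·93^4·93^2 ≡ 1  ← first divisor giving 1
The order is 150.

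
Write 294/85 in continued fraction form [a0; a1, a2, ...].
[3; 2, 5, 1, 1, 3]

Euclidean algorithm steps:
294 = 3 × 85 + 39
85 = 2 × 39 + 7
39 = 5 × 7 + 4
7 = 1 × 4 + 3
4 = 1 × 3 + 1
3 = 3 × 1 + 0
Continued fraction: [3; 2, 5, 1, 1, 3]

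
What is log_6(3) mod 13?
8

Baby-step giant-step with step n = ⌈√13⌉ = 4.
Baby steps 6^j mod 13 (j:value) for j=0..3: 0:1, 1:6, 2:10, 3:8.
Giant-step multiplier: 6^(-4) ≡ 6^(12-4) = 6^8 ≡ 3 (mod 13).
Giant steps γ_i = 3·3^i mod 13: γ_0=3, γ_1=9, γ_2=1 (in table at j=0).
x = i·n + j = 2·4 + 0 = 8.
Check: 6^8 ≡ 3 (mod 13).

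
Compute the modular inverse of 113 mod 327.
191

gcd(113, 327) = 1, so the inverse exists.
Extended Euclidean algorithm on (327, 113):
327 = 2 × 113 + 101  ⟹  101 = (1)·327 + (-2)·113
113 = 1 × 101 + 12  ⟹  12 = (-1)·327 + (3)·113
101 = 8 × 12 + 5  ⟹  5 = (9)·327 + (-26)·113
12 = 2 × 5 + 2  ⟹  2 = (-19)·327 + (55)·113
5 = 2 × 2 + 1  ⟹  1 = (47)·327 + (-136)·113
So (-136)·113 ≡ 1 (mod 327), i.e. 113^(-1) ≡ -136 ≡ 191 (mod 327).
Check: 113 × 191 = 21583 ≡ 1 (mod 327)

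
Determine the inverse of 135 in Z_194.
23

gcd(135, 194) = 1, so the inverse exists.
Extended Euclidean algorithm on (194, 135):
194 = 1 × 135 + 59  ⟹  59 = (1)·194 + (-1)·135
135 = 2 × 59 + 17  ⟹  17 = (-2)·194 + (3)·135
59 = 3 × 17 + 8  ⟹  8 = (7)·194 + (-10)·135
17 = 2 × 8 + 1  ⟹  1 = (-16)·194 + (23)·135
So (23)·135 ≡ 1 (mod 194), i.e. 135^(-1) ≡ 23 (mod 194).
Check: 135 × 23 = 3105 ≡ 1 (mod 194)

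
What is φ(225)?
120

225 = 3^2 × 5^2
φ(n) = n × ∏(1 - 1/p) for each prime p dividing n
φ(225) = 225 × (1 - 1/3) × (1 - 1/5) = 120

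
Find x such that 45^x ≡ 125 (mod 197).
61

Baby-step giant-step with step n = ⌈√197⌉ = 15.
Baby steps 45^j mod 197 (j:value) for j=0..14: 0:1, 1:45, 2:55, 3:111, 4:70, 5:195, 6:107, 7:87, 8:172, 9:57, 10:4, 11:180, 12:23, 13:50, 14:83.
Giant-step multiplier: 45^(-15) ≡ 45^(196-15) = 45^181 ≡ 123 (mod 197).
Giant steps γ_i = 125·123^i mod 197: γ_0=125, γ_1=9, γ_2=122, γ_3=34, γ_4=45 (in table at j=1).
x = i·n + j = 4·15 + 1 = 61.
Check: 45^61 ≡ 125 (mod 197).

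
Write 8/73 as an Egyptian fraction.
1/10 + 1/105 + 1/15330

Greedy algorithm:
8/73: ceiling(73/8) = 10, use 1/10
7/730: ceiling(730/7) = 105, use 1/105
1/15330: ceiling(15330/1) = 15330, use 1/15330
Result: 8/73 = 1/10 + 1/105 + 1/15330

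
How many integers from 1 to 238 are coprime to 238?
96

238 = 2 × 7 × 17
φ(n) = n × ∏(1 - 1/p) for each prime p dividing n
φ(238) = 238 × (1 - 1/2) × (1 - 1/7) × (1 - 1/17) = 96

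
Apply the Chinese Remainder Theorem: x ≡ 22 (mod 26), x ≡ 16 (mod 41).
672

Using Chinese Remainder Theorem:
M = 26 × 41 = 1066
M1 = 41, M2 = 26
y1 = 41^(-1) mod 26 = 7
y2 = 26^(-1) mod 41 = 30
x = (22×41×7 + 16×26×30) mod 1066 = 672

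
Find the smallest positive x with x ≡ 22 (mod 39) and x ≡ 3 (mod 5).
178

Using Chinese Remainder Theorem:
M = 39 × 5 = 195
M1 = 5, M2 = 39
y1 = 5^(-1) mod 39 = 8
y2 = 39^(-1) mod 5 = 4
x = (22×5×8 + 3×39×4) mod 195 = 178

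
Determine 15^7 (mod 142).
5

Repeated squaring. Binary of 7 = 111.
15^1 ≡ 15 (mod 142); 15^2 ≡ 83 (mod 142); 15^4 ≡ 73 (mod 142)
15^7 = 15^1 × 15^2 × 15^4 ≡ 5 (mod 142)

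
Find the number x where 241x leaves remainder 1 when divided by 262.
237

gcd(241, 262) = 1, so the inverse exists.
Extended Euclidean algorithm on (262, 241):
262 = 1 × 241 + 21  ⟹  21 = (1)·262 + (-1)·241
241 = 11 × 21 + 10  ⟹  10 = (-11)·262 + (12)·241
21 = 2 × 10 + 1  ⟹  1 = (23)·262 + (-25)·241
So (-25)·241 ≡ 1 (mod 262), i.e. 241^(-1) ≡ -25 ≡ 237 (mod 262).
Check: 241 × 237 = 57117 ≡ 1 (mod 262)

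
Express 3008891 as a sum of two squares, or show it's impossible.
Not possible

Factorization: 3008891 = 31^3 × 101
By Fermat: n is sum of two squares iff every prime p ≡ 3 (mod 4) appears to even power.
Prime(s) ≡ 3 (mod 4) with odd exponent: [(31, 3)]
Therefore 3008891 cannot be expressed as a² + b².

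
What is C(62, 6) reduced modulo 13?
2

Using Lucas' theorem:
Write n=62 and k=6 in base 13:
n in base 13: [4, 10]
k in base 13: [0, 6]
C(62,6) mod 13 = ∏ C(n_i, k_i) mod 13
Digit binomials (mod 13): C(4,0) = 1; C(10,6) = 210 ≡ 2
Product: 1 × 2 = 2 ≡ 2 (mod 13)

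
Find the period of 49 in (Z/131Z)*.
65

131 is prime, so ord(49) divides φ(131) = 130.
Divisors of 130: 1, 2, 5, 10, 13, 26, 65, 130.
Repeated squaring: 49^1 ≡ 49, 49^2 ≡ 43, 49^4 ≡ 15, 49^8 ≡ 94, 49^16 ≡ 59, 49^32 ≡ 75, 49^64 ≡ 123, 49^128 ≡ 64 (mod 131).
Test 49^d mod 131 for each divisor d in increasing order:
49^1 ≡ 49
49^2 ≡ 43
49^5 = 49^4·49^1 ≡ 80
49^10 = 49^8·49^2 ≡ 112
49^13 = 49^8·49^4·49^1 ≡ 53
49^26 = 49^16·49^8·49^2 ≡ 58
49^65 = 49^64·49^1 ≡ 1  ← first divisor giving 1
The order is 65.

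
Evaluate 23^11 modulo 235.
87

Repeated squaring. Binary of 11 = 1011.
23^1 ≡ 23 (mod 235); 23^2 ≡ 59 (mod 235); 23^4 ≡ 191 (mod 235); 23^8 ≡ 56 (mod 235)
23^11 = 23^1 × 23^2 × 23^8 ≡ 87 (mod 235)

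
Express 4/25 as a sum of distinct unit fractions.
1/7 + 1/59 + 1/5163 + 1/53307975

Greedy algorithm:
4/25: ceiling(25/4) = 7, use 1/7
3/175: ceiling(175/3) = 59, use 1/59
2/10325: ceiling(10325/2) = 5163, use 1/5163
1/53307975: ceiling(53307975/1) = 53307975, use 1/53307975
Result: 4/25 = 1/7 + 1/59 + 1/5163 + 1/53307975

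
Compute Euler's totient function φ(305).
240

305 = 5 × 61
φ(n) = n × ∏(1 - 1/p) for each prime p dividing n
φ(305) = 305 × (1 - 1/5) × (1 - 1/61) = 240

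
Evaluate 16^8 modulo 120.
16

Repeated squaring. Binary of 8 = 1000.
16^1 ≡ 16 (mod 120); 16^2 ≡ 16 (mod 120); 16^4 ≡ 16 (mod 120); 16^8 ≡ 16 (mod 120)
16^8 = 16^8 ≡ 16 (mod 120)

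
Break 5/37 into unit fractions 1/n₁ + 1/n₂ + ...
1/8 + 1/99 + 1/29304

Greedy algorithm:
5/37: ceiling(37/5) = 8, use 1/8
3/296: ceiling(296/3) = 99, use 1/99
1/29304: ceiling(29304/1) = 29304, use 1/29304
Result: 5/37 = 1/8 + 1/99 + 1/29304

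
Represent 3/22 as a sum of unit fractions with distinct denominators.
1/8 + 1/88

Greedy algorithm:
3/22: ceiling(22/3) = 8, use 1/8
1/88: ceiling(88/1) = 88, use 1/88
Result: 3/22 = 1/8 + 1/88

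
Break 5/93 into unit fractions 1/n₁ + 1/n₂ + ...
1/19 + 1/884 + 1/1562028

Greedy algorithm:
5/93: ceiling(93/5) = 19, use 1/19
2/1767: ceiling(1767/2) = 884, use 1/884
1/1562028: ceiling(1562028/1) = 1562028, use 1/1562028
Result: 5/93 = 1/19 + 1/884 + 1/1562028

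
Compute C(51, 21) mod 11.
0

Using Lucas' theorem:
Write n=51 and k=21 in base 11:
n in base 11: [4, 7]
k in base 11: [1, 10]
C(51,21) mod 11 = ∏ C(n_i, k_i) mod 11
Digit binomials (mod 11): C(4,1) = 4; C(7,10) = 0 (k_i > n_i)
Product: 4 × 0 = 0 ≡ 0 (mod 11)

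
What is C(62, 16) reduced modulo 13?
12

Using Lucas' theorem:
Write n=62 and k=16 in base 13:
n in base 13: [4, 10]
k in base 13: [1, 3]
C(62,16) mod 13 = ∏ C(n_i, k_i) mod 13
Digit binomials (mod 13): C(4,1) = 4; C(10,3) = 120 ≡ 3
Product: 4 × 3 = 12 ≡ 12 (mod 13)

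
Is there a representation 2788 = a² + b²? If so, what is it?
22² + 48² (a=22, b=48)

Factorization: 2788 = 2^2 × 17 × 41
By Fermat: n is sum of two squares iff every prime p ≡ 3 (mod 4) appears to even power.
All primes ≡ 3 (mod 4) appear to even power.
Search a = 0, 1, 2, … for 2788 - a² a perfect square: first hit at a = 22: 2788 - 484 = 2304 = 48².
2788 = 22² + 48² = 484 + 2304 ✓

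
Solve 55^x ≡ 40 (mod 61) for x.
25

Baby-step giant-step with step n = ⌈√61⌉ = 8.
Baby steps 55^j mod 61 (j:value) for j=0..7: 0:1, 1:55, 2:36, 3:28, 4:15, 5:32, 6:52, 7:54.
Giant-step multiplier: 55^(-8) ≡ 55^(60-8) = 55^52 ≡ 16 (mod 61).
Giant steps γ_i = 40·16^i mod 61: γ_0=40, γ_1=30, γ_2=53, γ_3=55 (in table at j=1).
x = i·n + j = 3·8 + 1 = 25.
Check: 55^25 ≡ 40 (mod 61).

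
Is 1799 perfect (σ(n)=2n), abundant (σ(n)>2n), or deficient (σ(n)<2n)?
deficient

Proper divisors of 1799: sum = 1 + 7 + 257 = 265
Since 265 < 1799, 1799 is deficient.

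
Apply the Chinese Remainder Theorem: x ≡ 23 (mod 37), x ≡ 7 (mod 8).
23

Using Chinese Remainder Theorem:
M = 37 × 8 = 296
M1 = 8, M2 = 37
y1 = 8^(-1) mod 37 = 14
y2 = 37^(-1) mod 8 = 5
x = (23×8×14 + 7×37×5) mod 296 = 23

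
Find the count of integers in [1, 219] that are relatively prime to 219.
144

219 = 3 × 73
φ(n) = n × ∏(1 - 1/p) for each prime p dividing n
φ(219) = 219 × (1 - 1/3) × (1 - 1/73) = 144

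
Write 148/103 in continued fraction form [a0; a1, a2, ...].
[1; 2, 3, 2, 6]

Euclidean algorithm steps:
148 = 1 × 103 + 45
103 = 2 × 45 + 13
45 = 3 × 13 + 6
13 = 2 × 6 + 1
6 = 6 × 1 + 0
Continued fraction: [1; 2, 3, 2, 6]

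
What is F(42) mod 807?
787

Matrix identity: Q^n = [[F_(n+1), F_n], [F_n, F_(n-1)]] with Q = [[1,1],[1,0]].
n = 42 = 101010₂. Square-and-multiply, entries mod 807:
Q^1 = [[1,1],[1,0]]
Q^2 = (Q^1)² = [[2,1],[1,1]]
Q^5 = (Q^2)²·Q = [[8,5],[5,3]]
Q^10 = (Q^5)² = [[89,55],[55,34]]
Q^21 = (Q^10)²·Q = [[764,455],[455,309]]
Q^42 = (Q^21)² = [[668,787],[787,688]]
F_42 mod 807 = Q^42[0][1] = 787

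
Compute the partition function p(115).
1064144451

p(n) counts ways to write n as a sum of positive integers (order ignored).
Euler's pentagonal recurrence: p(k) = p(k-1) + p(k-2) - p(k-5) - p(k-7) + p(k-12) + p(k-15) - ... (offsets j(3j∓1)/2, signs ++--, p(0)=1, p(<0)=0).
DP table for k = 0..114: p(0)=1, p(1)=1, p(2)=2, p(3)=3, p(4)=5, p(5)=7, p(6)=11, p(7)=15, p(8)=22, p(9)=30, p(10)=42, p(11)=56, p(12)=77, p(13)=101, p(14)=135, p(15)=176, p(16)=231, p(17)=297, p(18)=385, p(19)=490, p(20)=627, p(21)=792, p(22)=1002, p(23)=1255, p(24)=1575, p(25)=1958, p(26)=2436, p(27)=3010, p(28)=3718, p(29)=4565, p(30)=5604, p(31)=6842, p(32)=8349, p(33)=10143, p(34)=12310, p(35)=14883, p(36)=17977, p(37)=21637, p(38)=26015, p(39)=31185, p(40)=37338, p(41)=44583, p(42)=53174, p(43)=63261, p(44)=75175, p(45)=89134, p(46)=105558, p(47)=124754, p(48)=147273, p(49)=173525, p(50)=204226, p(51)=239943, p(52)=281589, p(53)=329931, p(54)=386155, p(55)=451276, p(56)=526823, p(57)=614154, p(58)=715220, p(59)=831820, p(60)=966467, p(61)=1121505, p(62)=1300156, p(63)=1505499, p(64)=1741630, p(65)=2012558, p(66)=2323520, p(67)=2679689, p(68)=3087735, p(69)=3554345, p(70)=4087968, p(71)=4697205, p(72)=5392783, p(73)=6185689, p(74)=7089500, p(75)=8118264, p(76)=9289091, p(77)=10619863, p(78)=12132164, p(79)=13848650, p(80)=15796476, p(81)=18004327, p(82)=20506255, p(83)=23338469, p(84)=26543660, p(85)=30167357, p(86)=34262962, p(87)=38887673, p(88)=44108109, p(89)=49995925, p(90)=56634173, p(91)=64112359, p(92)=72533807, p(93)=82010177, p(94)=92669720, p(95)=104651419, p(96)=118114304, p(97)=133230930, p(98)=150198136, p(99)=169229875, p(100)=190569292, p(101)=214481126, p(102)=241265379, p(103)=271248950, p(104)=304801365, p(105)=342325709, p(106)=384276336, p(107)=431149389, p(108)=483502844, p(109)=541946240, p(110)=607163746, p(111)=679903203, p(112)=761002156, p(113)=851376628, p(114)=952050665.
Final step: p(115) = p(114) + p(113) - p(110) - p(108) + p(103) + p(100) - p(93) - p(89) + p(80) + p(75) - p(64) - p(58) + p(45) + p(38) - p(23) - p(15)
= 952050665 + 851376628 - 607163746 - 483502844 + 271248950 + 190569292 - 82010177 - 49995925 + 15796476 + 8118264 - 1741630 - 715220 + 89134 + 26015 - 1255 - 176
= 1064144451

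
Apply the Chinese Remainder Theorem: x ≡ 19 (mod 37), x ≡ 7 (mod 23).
352

Using Chinese Remainder Theorem:
M = 37 × 23 = 851
M1 = 23, M2 = 37
y1 = 23^(-1) mod 37 = 29
y2 = 37^(-1) mod 23 = 5
x = (19×23×29 + 7×37×5) mod 851 = 352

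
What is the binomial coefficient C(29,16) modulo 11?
9

Using Lucas' theorem:
Write n=29 and k=16 in base 11:
n in base 11: [2, 7]
k in base 11: [1, 5]
C(29,16) mod 11 = ∏ C(n_i, k_i) mod 11
Digit binomials (mod 11): C(2,1) = 2; C(7,5) = 21 ≡ 10
Product: 2 × 10 = 20 ≡ 9 (mod 11)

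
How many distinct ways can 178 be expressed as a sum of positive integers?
571701605655

p(n) counts ways to write n as a sum of positive integers (order ignored).
Euler's pentagonal recurrence: p(k) = p(k-1) + p(k-2) - p(k-5) - p(k-7) + p(k-12) + p(k-15) - ... (offsets j(3j∓1)/2, signs ++--, p(0)=1, p(<0)=0).
DP table for k = 0..177: p(0)=1, p(1)=1, p(2)=2, p(3)=3, p(4)=5, p(5)=7, p(6)=11, p(7)=15, p(8)=22, p(9)=30, p(10)=42, p(11)=56, p(12)=77, p(13)=101, p(14)=135, p(15)=176, p(16)=231, p(17)=297, p(18)=385, p(19)=490, p(20)=627, p(21)=792, p(22)=1002, p(23)=1255, p(24)=1575, p(25)=1958, p(26)=2436, p(27)=3010, p(28)=3718, p(29)=4565, p(30)=5604, p(31)=6842, p(32)=8349, p(33)=10143, p(34)=12310, p(35)=14883, p(36)=17977, p(37)=21637, p(38)=26015, p(39)=31185, p(40)=37338, p(41)=44583, p(42)=53174, p(43)=63261, p(44)=75175, p(45)=89134, p(46)=105558, p(47)=124754, p(48)=147273, p(49)=173525, p(50)=204226, p(51)=239943, p(52)=281589, p(53)=329931, p(54)=386155, p(55)=451276, p(56)=526823, p(57)=614154, p(58)=715220, p(59)=831820, p(60)=966467, p(61)=1121505, p(62)=1300156, p(63)=1505499, p(64)=1741630, p(65)=2012558, p(66)=2323520, p(67)=2679689, p(68)=3087735, p(69)=3554345, p(70)=4087968, p(71)=4697205, p(72)=5392783, p(73)=6185689, p(74)=7089500, p(75)=8118264, p(76)=9289091, p(77)=10619863, p(78)=12132164, p(79)=13848650, p(80)=15796476, p(81)=18004327, p(82)=20506255, p(83)=23338469, p(84)=26543660, p(85)=30167357, p(86)=34262962, p(87)=38887673, p(88)=44108109, p(89)=49995925, p(90)=56634173, p(91)=64112359, p(92)=72533807, p(93)=82010177, p(94)=92669720, p(95)=104651419, p(96)=118114304, p(97)=133230930, p(98)=150198136, p(99)=169229875, p(100)=190569292, p(101)=214481126, p(102)=241265379, p(103)=271248950, p(104)=304801365, p(105)=342325709, p(106)=384276336, p(107)=431149389, p(108)=483502844, p(109)=541946240, p(110)=607163746, p(111)=679903203, p(112)=761002156, p(113)=851376628, p(114)=952050665, p(115)=1064144451, p(116)=1188908248, p(117)=1327710076, p(118)=1482074143, p(119)=1653668665, p(120)=1844349560, p(121)=2056148051, p(122)=2291320912, p(123)=2552338241, p(124)=2841940500, p(125)=3163127352, p(126)=3519222692, p(127)=3913864295, p(128)=4351078600, p(129)=4835271870, p(130)=5371315400, p(131)=5964539504, p(132)=6620830889, p(133)=7346629512, p(134)=8149040695, p(135)=9035836076, p(136)=10015581680, p(137)=11097645016, p(138)=12292341831, p(139)=13610949895, p(140)=15065878135, p(141)=16670689208, p(142)=18440293320, p(143)=20390982757, p(144)=22540654445, p(145)=24908858009, p(146)=27517052599, p(147)=30388671978, p(148)=33549419497, p(149)=37027355200, p(150)=40853235313, p(151)=45060624582, p(152)=49686288421, p(153)=54770336324, p(154)=60356673280, p(155)=66493182097, p(156)=73232243759, p(157)=80630964769, p(158)=88751778802, p(159)=97662728555, p(160)=107438159466, p(161)=118159068427, p(162)=129913904637, p(163)=142798995930, p(164)=156919475295, p(165)=172389800255, p(166)=189334822579, p(167)=207890420102, p(168)=228204732751, p(169)=250438925115, p(170)=274768617130, p(171)=301384802048, p(172)=330495499613, p(173)=362326859895, p(174)=397125074750, p(175)=435157697830, p(176)=476715857290, p(177)=522115831195.
Final step: p(178) = p(177) + p(176) - p(173) - p(171) + p(166) + p(163) - p(156) - p(152) + p(143) + p(138) - p(127) - p(121) + p(108) + p(101) - p(86) - p(78) + p(61) + p(52) - p(33) - p(23) + p(2)
= 522115831195 + 476715857290 - 362326859895 - 301384802048 + 189334822579 + 142798995930 - 73232243759 - 49686288421 + 20390982757 + 12292341831 - 3913864295 - 2056148051 + 483502844 + 214481126 - 34262962 - 12132164 + 1121505 + 281589 - 10143 - 1255 + 2
= 571701605655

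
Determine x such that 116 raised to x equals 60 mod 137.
56

Baby-step giant-step with step n = ⌈√137⌉ = 12.
Baby steps 116^j mod 137 (j:value) for j=0..11: 0:1, 1:116, 2:30, 3:55, 4:78, 5:6, 6:11, 7:43, 8:56, 9:57, 10:36, 11:66.
Giant-step multiplier: 116^(-12) ≡ 116^(136-12) = 116^124 ≡ 77 (mod 137).
Giant steps γ_i = 60·77^i mod 137: γ_0=60, γ_1=99, γ_2=88, γ_3=63, γ_4=56 (in table at j=8).
x = i·n + j = 4·12 + 8 = 56.
Check: 116^56 ≡ 60 (mod 137).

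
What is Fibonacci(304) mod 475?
303

Matrix identity: Q^n = [[F_(n+1), F_n], [F_n, F_(n-1)]] with Q = [[1,1],[1,0]].
n = 304 = 100110000₂. Square-and-multiply, entries mod 475:
Q^1 = [[1,1],[1,0]]
Q^2 = (Q^1)² = [[2,1],[1,1]]
Q^4 = (Q^2)² = [[5,3],[3,2]]
Q^9 = (Q^4)²·Q = [[55,34],[34,21]]
Q^19 = (Q^9)²·Q = [[115,381],[381,209]]
Q^38 = (Q^19)² = [[211,419],[419,267]]
Q^76 = (Q^38)² = [[157,307],[307,325]]
Q^152 = (Q^76)² = [[148,249],[249,374]]
Q^304 = (Q^152)² = [[305,303],[303,2]]
F_304 mod 475 = Q^304[0][1] = 303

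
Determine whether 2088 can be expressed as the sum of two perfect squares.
18² + 42² (a=18, b=42)

Factorization: 2088 = 2^3 × 3^2 × 29
By Fermat: n is sum of two squares iff every prime p ≡ 3 (mod 4) appears to even power.
All primes ≡ 3 (mod 4) appear to even power.
Search a = 0, 1, 2, … for 2088 - a² a perfect square: first hit at a = 18: 2088 - 324 = 1764 = 42².
2088 = 18² + 42² = 324 + 1764 ✓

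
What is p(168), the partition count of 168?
228204732751

p(n) counts ways to write n as a sum of positive integers (order ignored).
Euler's pentagonal recurrence: p(k) = p(k-1) + p(k-2) - p(k-5) - p(k-7) + p(k-12) + p(k-15) - ... (offsets j(3j∓1)/2, signs ++--, p(0)=1, p(<0)=0).
DP table for k = 0..167: p(0)=1, p(1)=1, p(2)=2, p(3)=3, p(4)=5, p(5)=7, p(6)=11, p(7)=15, p(8)=22, p(9)=30, p(10)=42, p(11)=56, p(12)=77, p(13)=101, p(14)=135, p(15)=176, p(16)=231, p(17)=297, p(18)=385, p(19)=490, p(20)=627, p(21)=792, p(22)=1002, p(23)=1255, p(24)=1575, p(25)=1958, p(26)=2436, p(27)=3010, p(28)=3718, p(29)=4565, p(30)=5604, p(31)=6842, p(32)=8349, p(33)=10143, p(34)=12310, p(35)=14883, p(36)=17977, p(37)=21637, p(38)=26015, p(39)=31185, p(40)=37338, p(41)=44583, p(42)=53174, p(43)=63261, p(44)=75175, p(45)=89134, p(46)=105558, p(47)=124754, p(48)=147273, p(49)=173525, p(50)=204226, p(51)=239943, p(52)=281589, p(53)=329931, p(54)=386155, p(55)=451276, p(56)=526823, p(57)=614154, p(58)=715220, p(59)=831820, p(60)=966467, p(61)=1121505, p(62)=1300156, p(63)=1505499, p(64)=1741630, p(65)=2012558, p(66)=2323520, p(67)=2679689, p(68)=3087735, p(69)=3554345, p(70)=4087968, p(71)=4697205, p(72)=5392783, p(73)=6185689, p(74)=7089500, p(75)=8118264, p(76)=9289091, p(77)=10619863, p(78)=12132164, p(79)=13848650, p(80)=15796476, p(81)=18004327, p(82)=20506255, p(83)=23338469, p(84)=26543660, p(85)=30167357, p(86)=34262962, p(87)=38887673, p(88)=44108109, p(89)=49995925, p(90)=56634173, p(91)=64112359, p(92)=72533807, p(93)=82010177, p(94)=92669720, p(95)=104651419, p(96)=118114304, p(97)=133230930, p(98)=150198136, p(99)=169229875, p(100)=190569292, p(101)=214481126, p(102)=241265379, p(103)=271248950, p(104)=304801365, p(105)=342325709, p(106)=384276336, p(107)=431149389, p(108)=483502844, p(109)=541946240, p(110)=607163746, p(111)=679903203, p(112)=761002156, p(113)=851376628, p(114)=952050665, p(115)=1064144451, p(116)=1188908248, p(117)=1327710076, p(118)=1482074143, p(119)=1653668665, p(120)=1844349560, p(121)=2056148051, p(122)=2291320912, p(123)=2552338241, p(124)=2841940500, p(125)=3163127352, p(126)=3519222692, p(127)=3913864295, p(128)=4351078600, p(129)=4835271870, p(130)=5371315400, p(131)=5964539504, p(132)=6620830889, p(133)=7346629512, p(134)=8149040695, p(135)=9035836076, p(136)=10015581680, p(137)=11097645016, p(138)=12292341831, p(139)=13610949895, p(140)=15065878135, p(141)=16670689208, p(142)=18440293320, p(143)=20390982757, p(144)=22540654445, p(145)=24908858009, p(146)=27517052599, p(147)=30388671978, p(148)=33549419497, p(149)=37027355200, p(150)=40853235313, p(151)=45060624582, p(152)=49686288421, p(153)=54770336324, p(154)=60356673280, p(155)=66493182097, p(156)=73232243759, p(157)=80630964769, p(158)=88751778802, p(159)=97662728555, p(160)=107438159466, p(161)=118159068427, p(162)=129913904637, p(163)=142798995930, p(164)=156919475295, p(165)=172389800255, p(166)=189334822579, p(167)=207890420102.
Final step: p(168) = p(167) + p(166) - p(163) - p(161) + p(156) + p(153) - p(146) - p(142) + p(133) + p(128) - p(117) - p(111) + p(98) + p(91) - p(76) - p(68) + p(51) + p(42) - p(23) - p(13)
= 207890420102 + 189334822579 - 142798995930 - 118159068427 + 73232243759 + 54770336324 - 27517052599 - 18440293320 + 7346629512 + 4351078600 - 1327710076 - 679903203 + 150198136 + 64112359 - 9289091 - 3087735 + 239943 + 53174 - 1255 - 101
= 228204732751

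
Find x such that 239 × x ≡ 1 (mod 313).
258

gcd(239, 313) = 1, so the inverse exists.
Extended Euclidean algorithm on (313, 239):
313 = 1 × 239 + 74  ⟹  74 = (1)·313 + (-1)·239
239 = 3 × 74 + 17  ⟹  17 = (-3)·313 + (4)·239
74 = 4 × 17 + 6  ⟹  6 = (13)·313 + (-17)·239
17 = 2 × 6 + 5  ⟹  5 = (-29)·313 + (38)·239
6 = 1 × 5 + 1  ⟹  1 = (42)·313 + (-55)·239
So (-55)·239 ≡ 1 (mod 313), i.e. 239^(-1) ≡ -55 ≡ 258 (mod 313).
Check: 239 × 258 = 61662 ≡ 1 (mod 313)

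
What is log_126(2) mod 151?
80

Baby-step giant-step with step n = ⌈√151⌉ = 13.
Baby steps 126^j mod 151 (j:value) for j=0..12: 0:1, 1:126, 2:21, 3:79, 4:139, 5:149, 6:50, 7:109, 8:144, 9:24, 10:4, 11:51, 12:84.
Giant-step multiplier: 126^(-13) ≡ 126^(150-13) = 126^137 ≡ 54 (mod 151).
Giant steps γ_i = 2·54^i mod 151: γ_0=2, γ_1=108, γ_2=94, γ_3=93, γ_4=39, γ_5=143, γ_6=21 (in table at j=2).
x = i·n + j = 6·13 + 2 = 80.
Check: 126^80 ≡ 2 (mod 151).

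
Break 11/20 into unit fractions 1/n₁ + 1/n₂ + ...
1/2 + 1/20

Greedy algorithm:
11/20: ceiling(20/11) = 2, use 1/2
1/20: ceiling(20/1) = 20, use 1/20
Result: 11/20 = 1/2 + 1/20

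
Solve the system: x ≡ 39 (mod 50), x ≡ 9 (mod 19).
389

Using Chinese Remainder Theorem:
M = 50 × 19 = 950
M1 = 19, M2 = 50
y1 = 19^(-1) mod 50 = 29
y2 = 50^(-1) mod 19 = 8
x = (39×19×29 + 9×50×8) mod 950 = 389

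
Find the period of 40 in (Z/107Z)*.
53

107 is prime, so ord(40) divides φ(107) = 106.
Divisors of 106: 1, 2, 53, 106.
Repeated squaring: 40^1 ≡ 40, 40^2 ≡ 102, 40^4 ≡ 25, 40^8 ≡ 90, 40^16 ≡ 75, 40^32 ≡ 61, 40^64 ≡ 83 (mod 107).
Test 40^d mod 107 for each divisor d in increasing order:
40^1 ≡ 40
40^2 ≡ 102
40^53 = 40^32·40^16·40^4·40^1 ≡ 1  ← first divisor giving 1
The order is 53.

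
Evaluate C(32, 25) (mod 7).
4

Using Lucas' theorem:
Write n=32 and k=25 in base 7:
n in base 7: [4, 4]
k in base 7: [3, 4]
C(32,25) mod 7 = ∏ C(n_i, k_i) mod 7
Digit binomials (mod 7): C(4,3) = 4; C(4,4) = 1
Product: 4 × 1 = 4 ≡ 4 (mod 7)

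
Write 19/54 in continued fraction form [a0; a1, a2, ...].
[0; 2, 1, 5, 3]

Euclidean algorithm steps:
19 = 0 × 54 + 19
54 = 2 × 19 + 16
19 = 1 × 16 + 3
16 = 5 × 3 + 1
3 = 3 × 1 + 0
Continued fraction: [0; 2, 1, 5, 3]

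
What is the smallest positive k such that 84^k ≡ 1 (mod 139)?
46

139 is prime, so ord(84) divides φ(139) = 138.
Divisors of 138: 1, 2, 3, 6, 23, 46, 69, 138.
Repeated squaring: 84^1 ≡ 84, 84^2 ≡ 106, 84^4 ≡ 116, 84^8 ≡ 112, 84^16 ≡ 34, 84^32 ≡ 44, 84^64 ≡ 129, 84^128 ≡ 100 (mod 139).
Test 84^d mod 139 for each divisor d in increasing order:
84^1 ≡ 84
84^2 ≡ 106
84^3 = 84^2·84^1 ≡ 8
84^6 = 84^4·84^2 ≡ 64
84^23 = 84^16·84^4·84^2·84^1 ≡ 138
84^46 = 84^32·84^8·84^4·84^2 ≡ 1  ← first divisor giving 1
The order is 46.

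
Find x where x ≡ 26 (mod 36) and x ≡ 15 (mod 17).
134

Using Chinese Remainder Theorem:
M = 36 × 17 = 612
M1 = 17, M2 = 36
y1 = 17^(-1) mod 36 = 17
y2 = 36^(-1) mod 17 = 9
x = (26×17×17 + 15×36×9) mod 612 = 134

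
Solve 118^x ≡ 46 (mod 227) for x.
209

Baby-step giant-step with step n = ⌈√227⌉ = 16.
Baby steps 118^j mod 227 (j:value) for j=0..15: 0:1, 1:118, 2:77, 3:6, 4:27, 5:8, 6:36, 7:162, 8:48, 9:216, 10:64, 11:61, 12:161, 13:157, 14:139, 15:58.
Giant-step multiplier: 118^(-16) ≡ 118^(226-16) = 118^210 ≡ 207 (mod 227).
Giant steps γ_i = 46·207^i mod 227: γ_0=46, γ_1=215, γ_2=13, γ_3=194, γ_4=206, γ_5=193, γ_6=226, γ_7=20, γ_8=54, γ_9=55, γ_10=35, γ_11=208, γ_12=153, γ_13=118 (in table at j=1).
x = i·n + j = 13·16 + 1 = 209.
Check: 118^209 ≡ 46 (mod 227).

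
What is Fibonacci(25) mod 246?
241

Matrix identity: Q^n = [[F_(n+1), F_n], [F_n, F_(n-1)]] with Q = [[1,1],[1,0]].
n = 25 = 11001₂. Square-and-multiply, entries mod 246:
Q^1 = [[1,1],[1,0]]
Q^3 = (Q^1)²·Q = [[3,2],[2,1]]
Q^6 = (Q^3)² = [[13,8],[8,5]]
Q^12 = (Q^6)² = [[233,144],[144,89]]
Q^25 = (Q^12)²·Q = [[115,241],[241,120]]
F_25 mod 246 = Q^25[0][1] = 241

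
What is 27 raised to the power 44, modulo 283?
78

Repeated squaring. Binary of 44 = 101100.
27^1 ≡ 27 (mod 283); 27^2 ≡ 163 (mod 283); 27^4 ≡ 250 (mod 283); 27^8 ≡ 240 (mod 283); 27^16 ≡ 151 (mod 283); 27^32 ≡ 161 (mod 283)
27^44 = 27^4 × 27^8 × 27^32 ≡ 78 (mod 283)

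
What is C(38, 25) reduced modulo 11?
8

Using Lucas' theorem:
Write n=38 and k=25 in base 11:
n in base 11: [3, 5]
k in base 11: [2, 3]
C(38,25) mod 11 = ∏ C(n_i, k_i) mod 11
Digit binomials (mod 11): C(3,2) = 3; C(5,3) = 10
Product: 3 × 10 = 30 ≡ 8 (mod 11)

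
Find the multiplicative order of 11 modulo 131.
65

131 is prime, so ord(11) divides φ(131) = 130.
Divisors of 130: 1, 2, 5, 10, 13, 26, 65, 130.
Repeated squaring: 11^1 ≡ 11, 11^2 ≡ 121, 11^4 ≡ 100, 11^8 ≡ 44, 11^16 ≡ 102, 11^32 ≡ 55, 11^64 ≡ 12, 11^128 ≡ 13 (mod 131).
Test 11^d mod 131 for each divisor d in increasing order:
11^1 ≡ 11
11^2 ≡ 121
11^5 = 11^4·11^1 ≡ 52
11^10 = 11^8·11^2 ≡ 84
11^13 = 11^8·11^4·11^1 ≡ 61
11^26 = 11^16·11^8·11^2 ≡ 53
11^65 = 11^64·11^1 ≡ 1  ← first divisor giving 1
The order is 65.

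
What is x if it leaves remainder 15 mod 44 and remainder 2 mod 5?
147

Using Chinese Remainder Theorem:
M = 44 × 5 = 220
M1 = 5, M2 = 44
y1 = 5^(-1) mod 44 = 9
y2 = 44^(-1) mod 5 = 4
x = (15×5×9 + 2×44×4) mod 220 = 147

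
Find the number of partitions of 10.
42

p(n) counts ways to write n as a sum of positive integers (order ignored).
Examples: 10; 9 + 1; 8 + 2; 8 + 1 + 1; 7 + 3; ... (42 total)
p(10) = 42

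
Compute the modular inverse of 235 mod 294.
289

gcd(235, 294) = 1, so the inverse exists.
Extended Euclidean algorithm on (294, 235):
294 = 1 × 235 + 59  ⟹  59 = (1)·294 + (-1)·235
235 = 3 × 59 + 58  ⟹  58 = (-3)·294 + (4)·235
59 = 1 × 58 + 1  ⟹  1 = (4)·294 + (-5)·235
So (-5)·235 ≡ 1 (mod 294), i.e. 235^(-1) ≡ -5 ≡ 289 (mod 294).
Check: 235 × 289 = 67915 ≡ 1 (mod 294)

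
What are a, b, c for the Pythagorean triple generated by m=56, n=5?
(3111, 560, 3161)

Euclid's formula: a = m² - n², b = 2mn, c = m² + n²
m = 56, n = 5
a = 56² - 5² = 3136 - 25 = 3111
b = 2 × 56 × 5 = 560
c = 56² + 5² = 3136 + 25 = 3161
Verification: 3111² + 560² = 9678321 + 313600 = 9991921 = 3161² ✓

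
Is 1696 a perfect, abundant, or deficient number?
abundant

Proper divisors of 1696: sum = 1 + 2 + 4 + 8 + 16 + 32 + 53 + 106 + 212 + 424 + 848 = 1706
Since 1706 > 1696, 1696 is abundant.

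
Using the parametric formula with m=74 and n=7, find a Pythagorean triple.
(5427, 1036, 5525)

Euclid's formula: a = m² - n², b = 2mn, c = m² + n²
m = 74, n = 7
a = 74² - 7² = 5476 - 49 = 5427
b = 2 × 74 × 7 = 1036
c = 74² + 7² = 5476 + 49 = 5525
Verification: 5427² + 1036² = 29452329 + 1073296 = 30525625 = 5525² ✓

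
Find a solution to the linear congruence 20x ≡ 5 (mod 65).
x ≡ 10 (mod 13)

gcd(20, 65) = 5, which divides 5, so solutions exist.
Divide through by 5: 4x ≡ 1 (mod 13).
Find 4^(-1) mod 13 by the extended Euclidean algorithm:
13 = 3 × 4 + 1  ⟹  1 = (1)·13 + (-3)·4
So (-3)·4 ≡ 1 (mod 13), i.e. 4^(-1) ≡ -3 ≡ 10 (mod 13).
x ≡ 10 × 1 = 10 ≡ 10 (mod 13).
Check: 20 × 10 = 200 ≡ 5 (mod 65).
x ≡ 10 (mod 13), giving 5 solutions mod 65.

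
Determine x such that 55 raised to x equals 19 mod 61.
38

Baby-step giant-step with step n = ⌈√61⌉ = 8.
Baby steps 55^j mod 61 (j:value) for j=0..7: 0:1, 1:55, 2:36, 3:28, 4:15, 5:32, 6:52, 7:54.
Giant-step multiplier: 55^(-8) ≡ 55^(60-8) = 55^52 ≡ 16 (mod 61).
Giant steps γ_i = 19·16^i mod 61: γ_0=19, γ_1=60, γ_2=45, γ_3=49, γ_4=52 (in table at j=6).
x = i·n + j = 4·8 + 6 = 38.
Check: 55^38 ≡ 19 (mod 61).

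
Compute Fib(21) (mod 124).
34

Matrix identity: Q^n = [[F_(n+1), F_n], [F_n, F_(n-1)]] with Q = [[1,1],[1,0]].
n = 21 = 10101₂. Square-and-multiply, entries mod 124:
Q^1 = [[1,1],[1,0]]
Q^2 = (Q^1)² = [[2,1],[1,1]]
Q^5 = (Q^2)²·Q = [[8,5],[5,3]]
Q^10 = (Q^5)² = [[89,55],[55,34]]
Q^21 = (Q^10)²·Q = [[103,34],[34,69]]
F_21 mod 124 = Q^21[0][1] = 34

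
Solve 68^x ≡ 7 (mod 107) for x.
39

Baby-step giant-step with step n = ⌈√107⌉ = 11.
Baby steps 68^j mod 107 (j:value) for j=0..10: 0:1, 1:68, 2:23, 3:66, 4:101, 5:20, 6:76, 7:32, 8:36, 9:94, 10:79.
Giant-step multiplier: 68^(-11) ≡ 68^(106-11) = 68^95 ≡ 73 (mod 107).
Giant steps γ_i = 7·73^i mod 107: γ_0=7, γ_1=83, γ_2=67, γ_3=76 (in table at j=6).
x = i·n + j = 3·11 + 6 = 39.
Check: 68^39 ≡ 7 (mod 107).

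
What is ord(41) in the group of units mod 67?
66

67 is prime, so ord(41) divides φ(67) = 66.
Divisors of 66: 1, 2, 3, 6, 11, 22, 33, 66.
Repeated squaring: 41^1 ≡ 41, 41^2 ≡ 6, 41^4 ≡ 36, 41^8 ≡ 23, 41^16 ≡ 60, 41^32 ≡ 49, 41^64 ≡ 56 (mod 67).
Test 41^d mod 67 for each divisor d in increasing order:
41^1 ≡ 41
41^2 ≡ 6
41^3 = 41^2·41^1 ≡ 45
41^6 = 41^4·41^2 ≡ 15
41^11 = 41^8·41^2·41^1 ≡ 30
41^22 = 41^16·41^4·41^2 ≡ 29
41^33 = 41^32·41^1 ≡ 66
41^66 = 41^64·41^2 ≡ 1  ← first divisor giving 1
The order is 66.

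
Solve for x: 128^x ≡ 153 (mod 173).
141

Baby-step giant-step with step n = ⌈√173⌉ = 14.
Baby steps 128^j mod 173 (j:value) for j=0..13: 0:1, 1:128, 2:122, 3:46, 4:6, 5:76, 6:40, 7:103, 8:36, 9:110, 10:67, 11:99, 12:43, 13:141.
Giant-step multiplier: 128^(-14) ≡ 128^(172-14) = 128^158 ≡ 34 (mod 173).
Giant steps γ_i = 153·34^i mod 173: γ_0=153, γ_1=12, γ_2=62, γ_3=32, γ_4=50, γ_5=143, γ_6=18, γ_7=93, γ_8=48, γ_9=75, γ_10=128 (in table at j=1).
x = i·n + j = 10·14 + 1 = 141.
Check: 128^141 ≡ 153 (mod 173).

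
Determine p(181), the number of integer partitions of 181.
749474411781

p(n) counts ways to write n as a sum of positive integers (order ignored).
Euler's pentagonal recurrence: p(k) = p(k-1) + p(k-2) - p(k-5) - p(k-7) + p(k-12) + p(k-15) - ... (offsets j(3j∓1)/2, signs ++--, p(0)=1, p(<0)=0).
DP table for k = 0..180: p(0)=1, p(1)=1, p(2)=2, p(3)=3, p(4)=5, p(5)=7, p(6)=11, p(7)=15, p(8)=22, p(9)=30, p(10)=42, p(11)=56, p(12)=77, p(13)=101, p(14)=135, p(15)=176, p(16)=231, p(17)=297, p(18)=385, p(19)=490, p(20)=627, p(21)=792, p(22)=1002, p(23)=1255, p(24)=1575, p(25)=1958, p(26)=2436, p(27)=3010, p(28)=3718, p(29)=4565, p(30)=5604, p(31)=6842, p(32)=8349, p(33)=10143, p(34)=12310, p(35)=14883, p(36)=17977, p(37)=21637, p(38)=26015, p(39)=31185, p(40)=37338, p(41)=44583, p(42)=53174, p(43)=63261, p(44)=75175, p(45)=89134, p(46)=105558, p(47)=124754, p(48)=147273, p(49)=173525, p(50)=204226, p(51)=239943, p(52)=281589, p(53)=329931, p(54)=386155, p(55)=451276, p(56)=526823, p(57)=614154, p(58)=715220, p(59)=831820, p(60)=966467, p(61)=1121505, p(62)=1300156, p(63)=1505499, p(64)=1741630, p(65)=2012558, p(66)=2323520, p(67)=2679689, p(68)=3087735, p(69)=3554345, p(70)=4087968, p(71)=4697205, p(72)=5392783, p(73)=6185689, p(74)=7089500, p(75)=8118264, p(76)=9289091, p(77)=10619863, p(78)=12132164, p(79)=13848650, p(80)=15796476, p(81)=18004327, p(82)=20506255, p(83)=23338469, p(84)=26543660, p(85)=30167357, p(86)=34262962, p(87)=38887673, p(88)=44108109, p(89)=49995925, p(90)=56634173, p(91)=64112359, p(92)=72533807, p(93)=82010177, p(94)=92669720, p(95)=104651419, p(96)=118114304, p(97)=133230930, p(98)=150198136, p(99)=169229875, p(100)=190569292, p(101)=214481126, p(102)=241265379, p(103)=271248950, p(104)=304801365, p(105)=342325709, p(106)=384276336, p(107)=431149389, p(108)=483502844, p(109)=541946240, p(110)=607163746, p(111)=679903203, p(112)=761002156, p(113)=851376628, p(114)=952050665, p(115)=1064144451, p(116)=1188908248, p(117)=1327710076, p(118)=1482074143, p(119)=1653668665, p(120)=1844349560, p(121)=2056148051, p(122)=2291320912, p(123)=2552338241, p(124)=2841940500, p(125)=3163127352, p(126)=3519222692, p(127)=3913864295, p(128)=4351078600, p(129)=4835271870, p(130)=5371315400, p(131)=5964539504, p(132)=6620830889, p(133)=7346629512, p(134)=8149040695, p(135)=9035836076, p(136)=10015581680, p(137)=11097645016, p(138)=12292341831, p(139)=13610949895, p(140)=15065878135, p(141)=16670689208, p(142)=18440293320, p(143)=20390982757, p(144)=22540654445, p(145)=24908858009, p(146)=27517052599, p(147)=30388671978, p(148)=33549419497, p(149)=37027355200, p(150)=40853235313, p(151)=45060624582, p(152)=49686288421, p(153)=54770336324, p(154)=60356673280, p(155)=66493182097, p(156)=73232243759, p(157)=80630964769, p(158)=88751778802, p(159)=97662728555, p(160)=107438159466, p(161)=118159068427, p(162)=129913904637, p(163)=142798995930, p(164)=156919475295, p(165)=172389800255, p(166)=189334822579, p(167)=207890420102, p(168)=228204732751, p(169)=250438925115, p(170)=274768617130, p(171)=301384802048, p(172)=330495499613, p(173)=362326859895, p(174)=397125074750, p(175)=435157697830, p(176)=476715857290, p(177)=522115831195, p(178)=571701605655, p(179)=625846753120, p(180)=684957390936.
Final step: p(181) = p(180) + p(179) - p(176) - p(174) + p(169) + p(166) - p(159) - p(155) + p(146) + p(141) - p(130) - p(124) + p(111) + p(104) - p(89) - p(81) + p(64) + p(55) - p(36) - p(26) + p(5)
= 684957390936 + 625846753120 - 476715857290 - 397125074750 + 250438925115 + 189334822579 - 97662728555 - 66493182097 + 27517052599 + 16670689208 - 5371315400 - 2841940500 + 679903203 + 304801365 - 49995925 - 18004327 + 1741630 + 451276 - 17977 - 2436 + 7
= 749474411781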